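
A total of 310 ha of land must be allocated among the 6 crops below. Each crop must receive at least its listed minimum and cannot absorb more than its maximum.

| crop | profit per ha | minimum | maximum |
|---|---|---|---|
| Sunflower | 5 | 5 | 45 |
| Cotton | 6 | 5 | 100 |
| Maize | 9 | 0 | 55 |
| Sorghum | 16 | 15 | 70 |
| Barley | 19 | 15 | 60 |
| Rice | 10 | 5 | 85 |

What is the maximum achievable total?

Meeting every minimum uses 5+5+0+15+15+5 = 45 ha, leaving 265.
Highest profit per ha first: Barley 19 > Sorghum 16 > Rice 10 > Maize 9 > Cotton 6 > Sunflower 5.
Barley takes 45 more to reach its cap of 60 ; 220 left.
Give Sorghum 55 more to hit its cap of 70 ; 165 left.
Rice takes 80 more to reach its cap of 85 ; 85 left.
Maize: +55 to 55 (cap) ; 30 left.
Cotton has room for 95 more but only 30 remain, so it gets 35.
Total = 5×5 + 6×35 + 9×55 + 16×70 + 19×60 + 10×85 = 3840.

3840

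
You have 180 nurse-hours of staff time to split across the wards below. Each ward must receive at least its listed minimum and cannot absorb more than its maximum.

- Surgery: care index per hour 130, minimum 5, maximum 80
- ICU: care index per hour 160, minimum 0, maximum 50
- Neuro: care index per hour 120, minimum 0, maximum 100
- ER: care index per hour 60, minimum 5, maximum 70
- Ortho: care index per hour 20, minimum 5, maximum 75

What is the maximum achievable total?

23600

Meeting every minimum uses 5+0+0+5+5 = 15 nurse-hours, leaving 165.
Highest care index per hour first: ICU 160 > Surgery 130 > Neuro 120 > ER 60 > Ortho 20.
ICU: +50 to 50 (cap) → 115 left.
Surgery takes 75 more to reach its cap of 80 → 40 left.
Neuro has room for 100 more but only 40 remain, so it gets 40.
Total = 130×80 + 160×50 + 120×40 + 60×5 + 20×5 = 23600.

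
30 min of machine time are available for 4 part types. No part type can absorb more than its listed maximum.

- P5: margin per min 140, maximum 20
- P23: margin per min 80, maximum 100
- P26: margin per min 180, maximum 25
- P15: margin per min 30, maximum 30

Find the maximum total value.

Highest margin per min first: P26 180 > P5 140 > P23 80 > P15 30.
Give P26 25 to hit its cap of 25 ; 5 left.
P5 has room for 20 but only 5 remain, so it gets 5.
Total = 140×5 + 180×25 = 5200.

5200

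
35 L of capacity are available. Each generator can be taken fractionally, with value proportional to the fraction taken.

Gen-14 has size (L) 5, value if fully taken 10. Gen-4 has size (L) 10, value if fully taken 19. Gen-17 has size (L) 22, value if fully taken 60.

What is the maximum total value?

Sort by value density: Gen-17 60/22≈2.73, Gen-14 10/5≈2, Gen-4 19/10≈1.9.
Gen-17: take in full, 22 L for value 60 ; 13 left.
All 5 L of Gen-14 fit (value 10) ; 8 remain.
Fill the last 8 L with part of Gen-4: 8/10 of it earns 15.2.
Total value = 85.2.

85.2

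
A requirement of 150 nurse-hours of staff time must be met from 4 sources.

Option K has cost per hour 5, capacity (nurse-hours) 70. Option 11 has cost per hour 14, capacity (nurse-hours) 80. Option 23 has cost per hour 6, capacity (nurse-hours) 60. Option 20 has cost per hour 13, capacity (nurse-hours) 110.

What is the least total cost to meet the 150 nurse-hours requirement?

970

Fill from the cheapest source first.
Option K at 5: take all 70 nurse-hours — 80 still needed.
Option 23 at 6: take all 60 nurse-hours — 20 still needed.
Option 20 (13): take the remaining 20 — done.
Option 11: unused.
Cost = 70×5 + 60×6 + 20×13 = 970.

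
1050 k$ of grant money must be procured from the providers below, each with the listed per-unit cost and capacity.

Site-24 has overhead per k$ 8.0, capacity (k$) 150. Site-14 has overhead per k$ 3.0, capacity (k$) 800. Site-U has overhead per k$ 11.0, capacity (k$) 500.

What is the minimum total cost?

4700

Cheapest first:
Take 800 from Site-14 at 3.0 — need 250 more.
Site-24 (8.0): use full 150 — 100 k$ to go.
Site-U (11.0): take the remaining 100 — done.
Cost = 800×3.0 + 150×8.0 + 100×11.0 = 4700.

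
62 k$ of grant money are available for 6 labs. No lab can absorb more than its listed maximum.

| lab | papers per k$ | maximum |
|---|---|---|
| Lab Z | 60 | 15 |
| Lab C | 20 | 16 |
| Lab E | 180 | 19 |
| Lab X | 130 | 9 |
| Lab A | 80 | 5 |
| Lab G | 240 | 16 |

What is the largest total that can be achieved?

9610

Order the labs by papers per k$: Lab G 240 > Lab E 180 > Lab X 130 > Lab A 80 > Lab Z 60 > Lab C 20.
Lab G takes 16 to reach its cap of 16 ; 46 left.
Lab E: +19 to 19 (cap) ; 27 left.
Give Lab X 9 to hit its cap of 9 ; 18 left.
Give Lab A 5 to hit its cap of 5 ; 13 left.
Only 13 left; Lab Z takes them to reach 13.
Total = 60×13 + 180×19 + 130×9 + 80×5 + 240×16 = 9610.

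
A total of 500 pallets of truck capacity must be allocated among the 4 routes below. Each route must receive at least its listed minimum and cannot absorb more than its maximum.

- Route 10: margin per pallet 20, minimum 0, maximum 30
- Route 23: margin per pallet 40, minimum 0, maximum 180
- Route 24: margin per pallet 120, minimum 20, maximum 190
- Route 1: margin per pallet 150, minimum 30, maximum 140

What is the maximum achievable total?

Meeting every minimum uses 0+0+20+30 = 50 pallets, leaving 450.
Highest margin per pallet first: Route 1 150 > Route 24 120 > Route 23 40 > Route 10 20.
Route 1 takes 110 more to reach its cap of 140 → 340 left.
Route 24 takes 170 more to reach its cap of 190 → 170 left.
Only 170 left; Route 23 takes them to reach 170.
Total = 40×170 + 120×190 + 150×140 = 50600.

50600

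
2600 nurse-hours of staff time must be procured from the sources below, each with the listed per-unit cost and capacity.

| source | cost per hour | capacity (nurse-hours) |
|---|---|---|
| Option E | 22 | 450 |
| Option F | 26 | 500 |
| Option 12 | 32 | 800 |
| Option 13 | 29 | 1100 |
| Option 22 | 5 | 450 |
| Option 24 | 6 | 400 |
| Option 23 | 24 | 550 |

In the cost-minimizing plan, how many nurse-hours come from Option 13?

Cheapest first:
Take 450 from Option 22 at 5 ; need 2150 more.
Take 400 from Option 24 at 6 ; need 1750 more.
Take 450 from Option E at 22 ; need 1300 more.
Option 23 (24): use full 550 ; 750 nurse-hours to go.
Take 500 from Option F at 26 ; need 250 more.
Take 250 from Option 13 at 29 to finish.
Option 12: unused.

250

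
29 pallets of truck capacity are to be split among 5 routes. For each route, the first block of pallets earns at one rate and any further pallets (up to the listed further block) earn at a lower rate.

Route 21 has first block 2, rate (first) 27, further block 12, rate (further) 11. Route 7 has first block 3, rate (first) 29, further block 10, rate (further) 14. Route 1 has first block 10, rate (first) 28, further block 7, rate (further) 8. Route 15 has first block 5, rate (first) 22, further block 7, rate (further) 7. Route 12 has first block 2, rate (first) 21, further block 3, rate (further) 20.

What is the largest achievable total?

Treat each block as its own option and order by rate: Route 7/first 29 > Route 1/first 28 > Route 21/first 27 > Route 15/first 22 > Route 12/first 21 > Route 12/second 20 > Route 7/second 14 > Route 21/second 11 > Route 1/second 8 > Route 15/second 7.
Fill Route 7 first block (3 at 29) ; 26 left.
Route 1 first at 28: fill all 10 ; 16 left.
Route 21/first (27): +2 ; 14 left.
Route 15/first (22): +5 ; 9 left.
Route 12 first at 21: fill all 2 ; 7 left.
Fill Route 12 second block (3 at 20) ; 4 left.
4 remain; put them into Route 7 second at 14.
Total = 29×3 + 28×10 + 27×2 + 22×5 + 21×2 + 20×3 + 14×4 = 689.

689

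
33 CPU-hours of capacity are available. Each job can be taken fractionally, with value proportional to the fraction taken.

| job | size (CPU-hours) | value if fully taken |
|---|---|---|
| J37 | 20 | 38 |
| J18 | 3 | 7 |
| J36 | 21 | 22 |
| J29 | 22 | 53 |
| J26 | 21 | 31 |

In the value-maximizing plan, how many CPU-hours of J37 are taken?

8

Sort by value density: J29 53/22≈2.41, J18 7/3≈2.33, J37 38/20≈1.9, J26 31/21≈1.48, J36 22/21≈1.05.
Take all of J29 (22 CPU-hours, value 53) → 11 CPU-hours left.
Take all of J18 (3 CPU-hours, value 7) → 8 CPU-hours left.
Only 8 CPU-hours remain; take 8/20 of J37 for value 38×8/20 = 15.2.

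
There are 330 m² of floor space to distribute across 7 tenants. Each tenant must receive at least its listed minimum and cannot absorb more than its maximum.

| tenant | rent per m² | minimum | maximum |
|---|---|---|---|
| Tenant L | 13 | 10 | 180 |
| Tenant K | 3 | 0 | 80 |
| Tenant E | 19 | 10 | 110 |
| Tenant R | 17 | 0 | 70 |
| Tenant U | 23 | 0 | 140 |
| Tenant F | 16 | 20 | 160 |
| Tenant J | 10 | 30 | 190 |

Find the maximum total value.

Meeting every minimum uses 10+0+10+0+0+20+30 = 70 m², leaving 260.
Rank by rent per m²: Tenant U 23 > Tenant E 19 > Tenant R 17 > Tenant F 16 > Tenant L 13 > Tenant J 10 > Tenant K 3.
Tenant U takes 140 more to reach its cap of 140 — 120 left.
Tenant E: +100 to 110 (cap) — 20 left.
Only 20 left; Tenant R takes them to reach 20.
Total = 13×10 + 19×110 + 17×20 + 23×140 + 16×20 + 10×30 = 6400.

6400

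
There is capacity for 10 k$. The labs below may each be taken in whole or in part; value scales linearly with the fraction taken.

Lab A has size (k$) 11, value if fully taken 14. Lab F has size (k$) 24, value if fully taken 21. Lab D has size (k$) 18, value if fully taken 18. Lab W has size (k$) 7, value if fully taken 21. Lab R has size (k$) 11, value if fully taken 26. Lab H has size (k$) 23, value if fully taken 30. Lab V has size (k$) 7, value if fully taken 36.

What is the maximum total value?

45

Best value per unit of size first: Lab V 36/7≈5.14, Lab W 21/7≈3, Lab R 26/11≈2.36, Lab H 30/23≈1.3, Lab A 14/11≈1.27, Lab D 18/18≈1, Lab F 21/24≈0.875.
Take all of Lab V (7 k$, value 36) — 3 k$ left.
Only 3 k$ remain; take 3/7 of Lab W for value 21×3/7 = 9.
Total value = 45.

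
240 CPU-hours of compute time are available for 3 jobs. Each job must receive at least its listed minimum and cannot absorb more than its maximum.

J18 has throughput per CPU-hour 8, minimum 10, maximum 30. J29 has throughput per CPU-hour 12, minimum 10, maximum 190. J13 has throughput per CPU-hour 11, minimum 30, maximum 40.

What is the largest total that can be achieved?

Meeting every minimum uses 10+10+30 = 50 CPU-hours, leaving 190.
Rank by throughput per CPU-hour: J29 12 > J13 11 > J18 8.
Give J29 180 more to hit its cap of 190 — 10 left.
J13 takes 10 more to reach its cap of 40 — 0 left.
Total = 8×10 + 12×190 + 11×40 = 2800.

2800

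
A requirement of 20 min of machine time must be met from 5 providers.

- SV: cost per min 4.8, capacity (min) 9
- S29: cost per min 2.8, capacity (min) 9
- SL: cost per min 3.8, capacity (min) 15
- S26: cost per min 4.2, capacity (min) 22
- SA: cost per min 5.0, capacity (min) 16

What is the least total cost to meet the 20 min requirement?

Fill from the cheapest provider first.
Take 9 from S29 at 2.8 → need 11 more.
Take 11 from SL at 3.8 to finish.
S26, SV, SA: unused.
Cost = 9×2.8 + 11×3.8 = 67.

67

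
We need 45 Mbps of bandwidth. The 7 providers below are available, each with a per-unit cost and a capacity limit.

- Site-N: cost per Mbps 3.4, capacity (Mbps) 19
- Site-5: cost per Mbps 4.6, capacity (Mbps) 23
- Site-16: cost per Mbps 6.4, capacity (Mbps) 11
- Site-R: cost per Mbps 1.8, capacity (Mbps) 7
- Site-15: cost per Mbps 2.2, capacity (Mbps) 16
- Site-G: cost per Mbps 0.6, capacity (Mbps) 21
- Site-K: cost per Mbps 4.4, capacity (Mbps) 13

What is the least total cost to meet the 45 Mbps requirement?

Fill from the cheapest provider first.
Site-G at 0.6: take all 21 Mbps → 24 still needed.
Site-R (1.8): use full 7 → 17 Mbps to go.
Site-15 at 2.2: take all 16 Mbps → 1 still needed.
Site-N at 3.4: take 1 of its 19 → requirement met.
Site-K, Site-5, Site-16: unused.
Cost = 21×0.6 + 7×1.8 + 16×2.2 + 1×3.4 = 63.8.

63.8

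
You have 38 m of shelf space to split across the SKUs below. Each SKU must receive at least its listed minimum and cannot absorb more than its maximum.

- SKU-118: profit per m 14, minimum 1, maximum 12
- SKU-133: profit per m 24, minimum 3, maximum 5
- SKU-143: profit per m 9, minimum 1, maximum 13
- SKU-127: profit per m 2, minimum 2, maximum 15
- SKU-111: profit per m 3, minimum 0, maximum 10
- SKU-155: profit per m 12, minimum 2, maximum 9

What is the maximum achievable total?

490

Meeting every minimum uses 1+3+1+2+0+2 = 9 m, leaving 29.
Highest profit per m first: SKU-133 24 > SKU-118 14 > SKU-155 12 > SKU-143 9 > SKU-111 3 > SKU-127 2.
SKU-133: +2 to 5 (cap) → 27 left.
SKU-118 takes 11 more to reach its cap of 12 → 16 left.
Give SKU-155 7 more to hit its cap of 9 → 9 left.
SKU-143: +9 (room for 12) → 10. Pool exhausted.
Total = 14×12 + 24×5 + 9×10 + 2×2 + 12×9 = 490.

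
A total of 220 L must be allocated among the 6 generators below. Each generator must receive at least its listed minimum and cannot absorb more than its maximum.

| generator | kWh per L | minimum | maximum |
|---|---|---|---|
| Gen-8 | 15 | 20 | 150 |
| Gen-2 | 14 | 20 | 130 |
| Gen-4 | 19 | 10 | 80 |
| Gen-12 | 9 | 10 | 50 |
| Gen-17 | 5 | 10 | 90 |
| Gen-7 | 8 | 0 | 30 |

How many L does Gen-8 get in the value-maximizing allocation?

100

Meeting every minimum uses 20+20+10+10+10+0 = 70 L, leaving 150.
Rank by kWh per L: Gen-4 19 > Gen-8 15 > Gen-2 14 > Gen-12 9 > Gen-7 8 > Gen-17 5.
Gen-4 takes 70 more to reach its cap of 80 ; 80 left.
Gen-8 has room for 130 more but only 80 remain, so it gets 100.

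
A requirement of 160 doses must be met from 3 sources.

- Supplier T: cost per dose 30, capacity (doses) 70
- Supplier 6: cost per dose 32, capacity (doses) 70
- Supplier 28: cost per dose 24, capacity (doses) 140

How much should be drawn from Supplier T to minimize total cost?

20

Fill from the cheapest source first.
Take 140 from Supplier 28 at 24 ; need 20 more.
Supplier T (30): take the remaining 20 ; done.
Supplier 6: unused.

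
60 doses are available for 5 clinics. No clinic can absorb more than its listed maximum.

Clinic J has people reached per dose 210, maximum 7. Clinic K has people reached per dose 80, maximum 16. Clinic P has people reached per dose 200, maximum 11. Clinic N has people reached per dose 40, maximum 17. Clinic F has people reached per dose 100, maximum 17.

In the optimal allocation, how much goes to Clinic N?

Order the clinics by people reached per dose: Clinic J 210 > Clinic P 200 > Clinic F 100 > Clinic K 80 > Clinic N 40.
Clinic J takes 7 to reach its cap of 7 ; 53 left.
Clinic P takes 11 to reach its cap of 11 ; 42 left.
Clinic F: +17 to 17 (cap) ; 25 left.
Give Clinic K 16 to hit its cap of 16 ; 9 left.
Only 9 left; Clinic N takes them to reach 9.

9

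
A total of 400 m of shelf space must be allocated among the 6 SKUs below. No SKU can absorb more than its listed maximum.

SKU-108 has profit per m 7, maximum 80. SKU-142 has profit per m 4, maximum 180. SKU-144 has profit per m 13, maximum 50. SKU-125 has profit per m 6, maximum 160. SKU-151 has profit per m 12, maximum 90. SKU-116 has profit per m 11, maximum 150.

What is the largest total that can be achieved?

Order the SKUs by profit per m: SKU-144 13 > SKU-151 12 > SKU-116 11 > SKU-108 7 > SKU-125 6 > SKU-142 4.
SKU-144: +50 to 50 (cap) ; 350 left.
Give SKU-151 90 to hit its cap of 90 ; 260 left.
SKU-116 takes 150 to reach its cap of 150 ; 110 left.
Give SKU-108 80 to hit its cap of 80 ; 30 left.
SKU-125: +30 (room for 160) → 30. Pool exhausted.
Total = 7×80 + 13×50 + 6×30 + 12×90 + 11×150 = 4120.

4120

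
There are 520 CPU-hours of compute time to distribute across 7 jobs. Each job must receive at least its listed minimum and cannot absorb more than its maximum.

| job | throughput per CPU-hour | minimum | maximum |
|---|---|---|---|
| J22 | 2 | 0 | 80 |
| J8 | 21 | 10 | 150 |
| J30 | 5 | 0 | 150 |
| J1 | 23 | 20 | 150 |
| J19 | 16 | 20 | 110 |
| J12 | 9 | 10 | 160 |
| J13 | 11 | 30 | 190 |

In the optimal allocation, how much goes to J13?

100

Meeting every minimum uses 0+10+0+20+20+10+30 = 90 CPU-hours, leaving 430.
Order the jobs by throughput per CPU-hour: J1 23 > J8 21 > J19 16 > J13 11 > J12 9 > J30 5 > J22 2.
Give J1 130 more to hit its cap of 150 ; 300 left.
J8 takes 140 more to reach its cap of 150 ; 160 left.
J19 takes 90 more to reach its cap of 110 ; 70 left.
J13: +70 (room for 160) → 100. Pool exhausted.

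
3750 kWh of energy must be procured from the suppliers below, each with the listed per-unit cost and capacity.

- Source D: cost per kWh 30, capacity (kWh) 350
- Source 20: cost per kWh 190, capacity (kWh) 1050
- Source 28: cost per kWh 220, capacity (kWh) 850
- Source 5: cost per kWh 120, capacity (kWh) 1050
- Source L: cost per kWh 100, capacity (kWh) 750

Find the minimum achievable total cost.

Fill from the cheapest supplier first.
Source D at 30: take all 350 kWh → 3400 still needed.
Source L (100): use full 750 → 2650 kWh to go.
Source 5 at 120: take all 1050 kWh → 1600 still needed.
Source 20 at 190: take all 1050 kWh → 550 still needed.
Source 28 (220): take the remaining 550 → done.
Cost = 350×30 + 750×100 + 1050×120 + 1050×190 + 550×220 = 532000.

532000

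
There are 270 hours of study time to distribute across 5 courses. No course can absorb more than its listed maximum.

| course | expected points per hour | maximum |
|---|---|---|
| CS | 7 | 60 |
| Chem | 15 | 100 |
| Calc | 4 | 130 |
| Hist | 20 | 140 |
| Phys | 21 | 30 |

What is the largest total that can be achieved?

Order the courses by expected points per hour: Phys 21 > Hist 20 > Chem 15 > CS 7 > Calc 4.
Give Phys 30 to hit its cap of 30 — 240 left.
Hist takes 140 to reach its cap of 140 — 100 left.
Chem: +100 to 100 (cap) — 0 left.
Total = 15×100 + 20×140 + 21×30 = 4930.

4930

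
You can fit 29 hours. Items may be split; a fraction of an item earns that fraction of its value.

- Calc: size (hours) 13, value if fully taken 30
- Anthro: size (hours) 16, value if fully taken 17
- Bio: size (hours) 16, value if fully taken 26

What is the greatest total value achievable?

56

Best value per unit of size first: Calc 30/13≈2.31, Bio 26/16≈1.62, Anthro 17/16≈1.06.
Calc: take in full, 13 hours for value 30 — 16 left.
Bio: take in full, 16 hours for value 26 — 0 left.
Total value = 56.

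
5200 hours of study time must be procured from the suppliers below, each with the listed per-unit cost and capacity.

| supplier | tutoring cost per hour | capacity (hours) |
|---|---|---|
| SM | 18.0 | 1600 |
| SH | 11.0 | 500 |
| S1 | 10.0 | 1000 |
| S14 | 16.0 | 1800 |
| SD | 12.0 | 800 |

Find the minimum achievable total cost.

73700

Fill from the cheapest supplier first.
Take 1000 from S1 at 10.0 → need 4200 more.
SH (11.0): use full 500 → 3700 hours to go.
SD at 12.0: take all 800 hours → 2900 still needed.
S14 at 16.0: take all 1800 hours → 1100 still needed.
Take 1100 from SM at 18.0 to finish.
Cost = 1000×10.0 + 500×11.0 + 800×12.0 + 1800×16.0 + 1100×18.0 = 73700.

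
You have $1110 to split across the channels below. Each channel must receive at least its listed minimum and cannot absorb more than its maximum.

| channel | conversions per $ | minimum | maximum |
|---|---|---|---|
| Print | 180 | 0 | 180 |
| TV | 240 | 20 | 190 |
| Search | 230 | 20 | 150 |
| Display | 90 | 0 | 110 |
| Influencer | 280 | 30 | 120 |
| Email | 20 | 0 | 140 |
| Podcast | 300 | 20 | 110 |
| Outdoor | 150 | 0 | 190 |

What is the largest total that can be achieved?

Meeting every minimum uses 0+20+20+0+30+0+20+0 = 90 $, leaving 1020.
Order the channels by conversions per $: Podcast 300 > Influencer 280 > TV 240 > Search 230 > Print 180 > Outdoor 150 > Display 90 > Email 20.
Podcast takes 90 more to reach its cap of 110 — 930 left.
Influencer: +90 to 120 (cap) — 840 left.
Give TV 170 more to hit its cap of 190 — 670 left.
Search takes 130 more to reach its cap of 150 — 540 left.
Print takes 180 more to reach its cap of 180 — 360 left.
Outdoor: +190 to 190 (cap) — 170 left.
Display takes 110 more to reach its cap of 110 — 60 left.
Email has room for 140 more but only 60 remain, so it gets 60.
Total = 180×180 + 240×190 + 230×150 + 90×110 + 280×120 + 20×60 + 300×110 + 150×190 = 218700.

218700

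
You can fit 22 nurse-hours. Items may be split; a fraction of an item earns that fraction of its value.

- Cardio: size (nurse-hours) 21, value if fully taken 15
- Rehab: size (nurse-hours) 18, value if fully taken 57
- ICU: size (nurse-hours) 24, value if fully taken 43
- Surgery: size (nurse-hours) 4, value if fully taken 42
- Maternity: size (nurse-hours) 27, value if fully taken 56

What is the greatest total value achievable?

99

Sort by value density: Surgery 42/4≈10.5, Rehab 57/18≈3.17, Maternity 56/27≈2.07, ICU 43/24≈1.79, Cardio 15/21≈0.714.
Surgery: take in full, 4 nurse-hours for value 42 ; 18 left.
Rehab: take in full, 18 nurse-hours for value 57 ; 0 left.
Total value = 99.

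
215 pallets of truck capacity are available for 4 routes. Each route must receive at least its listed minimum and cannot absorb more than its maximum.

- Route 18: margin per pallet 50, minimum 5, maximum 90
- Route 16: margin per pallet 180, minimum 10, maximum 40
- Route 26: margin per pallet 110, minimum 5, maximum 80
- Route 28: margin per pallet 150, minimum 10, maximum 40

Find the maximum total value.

24750

Meeting every minimum uses 5+10+5+10 = 30 pallets, leaving 185.
Rank by margin per pallet: Route 16 180 > Route 28 150 > Route 26 110 > Route 18 50.
Give Route 16 30 more to hit its cap of 40 ; 155 left.
Route 28: +30 to 40 (cap) ; 125 left.
Route 26: +75 to 80 (cap) ; 50 left.
Route 18 has room for 85 more but only 50 remain, so it gets 55.
Total = 50×55 + 180×40 + 110×80 + 150×40 = 24750.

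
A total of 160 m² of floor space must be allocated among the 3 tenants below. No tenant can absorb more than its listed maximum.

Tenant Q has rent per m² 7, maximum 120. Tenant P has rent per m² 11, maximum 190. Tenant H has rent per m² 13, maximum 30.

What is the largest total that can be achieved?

1820

Order the tenants by rent per m²: Tenant H 13 > Tenant P 11 > Tenant Q 7.
Tenant H: +30 to 30 (cap) ; 130 left.
Tenant P: +130 (room for 190) → 130. Pool exhausted.
Total = 11×130 + 13×30 = 1820.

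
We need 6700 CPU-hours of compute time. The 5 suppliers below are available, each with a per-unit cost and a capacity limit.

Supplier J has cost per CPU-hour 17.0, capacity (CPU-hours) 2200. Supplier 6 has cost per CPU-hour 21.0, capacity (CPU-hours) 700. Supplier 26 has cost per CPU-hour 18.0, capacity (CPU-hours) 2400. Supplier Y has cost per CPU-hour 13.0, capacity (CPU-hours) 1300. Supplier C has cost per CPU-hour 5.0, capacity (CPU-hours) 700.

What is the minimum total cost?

Use suppliers in increasing cost order.
Take 700 from Supplier C at 5.0 — need 6000 more.
Take 1300 from Supplier Y at 13.0 — need 4700 more.
Supplier J (17.0): use full 2200 — 2500 CPU-hours to go.
Supplier 26 at 18.0: take all 2400 CPU-hours — 100 still needed.
Supplier 6 at 21.0: take 100 of its 700 — requirement met.
Cost = 700×5.0 + 1300×13.0 + 2200×17.0 + 2400×18.0 + 100×21.0 = 103100.

103100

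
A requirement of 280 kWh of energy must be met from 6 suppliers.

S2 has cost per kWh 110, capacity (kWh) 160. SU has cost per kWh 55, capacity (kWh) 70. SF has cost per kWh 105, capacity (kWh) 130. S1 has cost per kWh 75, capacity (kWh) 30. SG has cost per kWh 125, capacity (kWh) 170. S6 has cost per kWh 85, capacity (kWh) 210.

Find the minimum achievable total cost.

Fill from the cheapest supplier first.
SU (55): use full 70 → 210 kWh to go.
S1 at 75: take all 30 kWh → 180 still needed.
S6 (85): take the remaining 180 → done.
SF, S2, SG: unused.
Cost = 70×55 + 30×75 + 180×85 = 21400.

21400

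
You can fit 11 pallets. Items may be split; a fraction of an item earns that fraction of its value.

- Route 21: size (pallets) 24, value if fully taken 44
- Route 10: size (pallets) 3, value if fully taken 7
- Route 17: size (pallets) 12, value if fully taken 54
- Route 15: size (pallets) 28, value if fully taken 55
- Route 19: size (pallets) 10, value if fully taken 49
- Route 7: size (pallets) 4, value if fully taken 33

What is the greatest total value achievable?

67.3

Sort by value density: Route 7 33/4≈8.25, Route 19 49/10≈4.9, Route 17 54/12≈4.5, Route 10 7/3≈2.33, Route 15 55/28≈1.96, Route 21 44/24≈1.83.
All 4 pallets of Route 7 fit (value 33) — 7 remain.
7 pallets left: a 7/10 share of Route 19 gives 49×7/10 = 34.3.
Total value = 67.3.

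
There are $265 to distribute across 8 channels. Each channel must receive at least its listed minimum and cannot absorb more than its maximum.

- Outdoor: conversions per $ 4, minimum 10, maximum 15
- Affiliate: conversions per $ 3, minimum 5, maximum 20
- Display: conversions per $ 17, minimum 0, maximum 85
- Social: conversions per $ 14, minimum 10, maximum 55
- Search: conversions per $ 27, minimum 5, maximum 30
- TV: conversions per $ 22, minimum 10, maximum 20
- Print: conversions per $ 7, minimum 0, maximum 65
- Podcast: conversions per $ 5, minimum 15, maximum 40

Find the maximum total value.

Meeting every minimum uses 10+5+0+10+5+10+0+15 = 55 $, leaving 210.
Rank by conversions per $: Search 27 > TV 22 > Display 17 > Social 14 > Print 7 > Podcast 5 > Outdoor 4 > Affiliate 3.
Give Search 25 more to hit its cap of 30 → 185 left.
TV takes 10 more to reach its cap of 20 → 175 left.
Display: +85 to 85 (cap) → 90 left.
Give Social 45 more to hit its cap of 55 → 45 left.
Only 45 left; Print takes them to reach 45.
Total = 4×10 + 3×5 + 17×85 + 14×55 + 27×30 + 22×20 + 7×45 + 5×15 = 3910.

3910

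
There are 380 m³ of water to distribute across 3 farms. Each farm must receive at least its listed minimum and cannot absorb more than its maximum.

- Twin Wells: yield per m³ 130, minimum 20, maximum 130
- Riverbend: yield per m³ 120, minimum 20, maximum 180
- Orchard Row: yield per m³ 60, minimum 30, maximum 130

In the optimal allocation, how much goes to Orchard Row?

Meeting every minimum uses 20+20+30 = 70 m³, leaving 310.
Order the farms by yield per m³: Twin Wells 130 > Riverbend 120 > Orchard Row 60.
Twin Wells takes 110 more to reach its cap of 130 ; 200 left.
Riverbend takes 160 more to reach its cap of 180 ; 40 left.
Orchard Row: +40 (room for 100) → 70. Pool exhausted.

70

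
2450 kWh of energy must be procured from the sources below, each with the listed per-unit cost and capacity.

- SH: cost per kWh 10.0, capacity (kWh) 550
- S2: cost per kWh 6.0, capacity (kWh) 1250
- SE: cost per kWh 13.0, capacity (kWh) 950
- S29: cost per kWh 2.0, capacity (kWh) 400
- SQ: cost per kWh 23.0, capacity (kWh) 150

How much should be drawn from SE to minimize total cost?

250

Fill from the cheapest source first.
Take 400 from S29 at 2.0 → need 2050 more.
S2 at 6.0: take all 1250 kWh → 800 still needed.
SH (10.0): use full 550 → 250 kWh to go.
Take 250 from SE at 13.0 to finish.
SQ: unused.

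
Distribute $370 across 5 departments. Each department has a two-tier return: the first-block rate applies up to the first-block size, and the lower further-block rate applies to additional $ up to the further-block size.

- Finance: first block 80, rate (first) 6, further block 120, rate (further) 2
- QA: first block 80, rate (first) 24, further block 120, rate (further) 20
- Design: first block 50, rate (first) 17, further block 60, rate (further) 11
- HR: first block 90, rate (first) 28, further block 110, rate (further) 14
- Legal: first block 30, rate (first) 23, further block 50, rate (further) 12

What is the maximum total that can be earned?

8380

Treat each block as its own option and order by rate: HR/T1 28 > QA/T1 24 > Legal/T1 23 > QA/T2 20 > Design/T1 17 > HR/T2 14 > Legal/T2 12 > Design/T2 11 > Finance/T1 6 > Finance/T2 2.
HR/T1 (28): +90 ; 280 left.
QA T1 at 24: fill all 80 ; 200 left.
Fill Legal T1 block (30 at 23) ; 170 left.
QA/T2 (20): +120 ; 50 left.
Design T1 at 17: fill all 50 ; 0 left.
Total = 28×90 + 24×80 + 23×30 + 20×120 + 17×50 = 8380.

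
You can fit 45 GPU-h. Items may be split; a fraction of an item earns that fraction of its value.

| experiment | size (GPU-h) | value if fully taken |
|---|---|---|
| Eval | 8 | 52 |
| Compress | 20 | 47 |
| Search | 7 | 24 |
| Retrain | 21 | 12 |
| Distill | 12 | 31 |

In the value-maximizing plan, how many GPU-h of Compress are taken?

Sort by value density: Eval 52/8≈6.5, Search 24/7≈3.43, Distill 31/12≈2.58, Compress 47/20≈2.35, Retrain 12/21≈0.571.
Eval: take in full, 8 GPU-h for value 52 ; 37 left.
Search: take in full, 7 GPU-h for value 24 ; 30 left.
Take all of Distill (12 GPU-h, value 31) ; 18 GPU-h left.
18 GPU-h left: a 18/20 share of Compress gives 47×18/20 = 42.3.

18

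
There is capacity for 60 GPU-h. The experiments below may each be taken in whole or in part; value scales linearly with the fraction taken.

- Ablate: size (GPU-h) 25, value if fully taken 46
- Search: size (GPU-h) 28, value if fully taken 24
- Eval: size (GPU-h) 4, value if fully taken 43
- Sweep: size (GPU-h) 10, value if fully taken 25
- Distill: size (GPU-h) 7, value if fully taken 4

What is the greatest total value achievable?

Rank by value-to-size ratio: Eval 43/4≈10.8, Sweep 25/10≈2.5, Ablate 46/25≈1.84, Search 24/28≈0.857, Distill 4/7≈0.571.
All 4 GPU-h of Eval fit (value 43) — 56 remain.
Take all of Sweep (10 GPU-h, value 25) — 46 GPU-h left.
Ablate: take in full, 25 GPU-h for value 46 — 21 left.
21 GPU-h left: a 21/28 share of Search gives 24×21/28 = 18.
Total value = 132.

132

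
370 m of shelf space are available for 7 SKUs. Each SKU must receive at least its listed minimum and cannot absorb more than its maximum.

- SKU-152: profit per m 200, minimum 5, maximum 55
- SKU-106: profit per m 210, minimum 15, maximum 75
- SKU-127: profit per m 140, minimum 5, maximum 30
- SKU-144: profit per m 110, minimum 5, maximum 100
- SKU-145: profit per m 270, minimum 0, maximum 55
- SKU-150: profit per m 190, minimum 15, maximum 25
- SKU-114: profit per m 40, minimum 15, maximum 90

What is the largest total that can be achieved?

62750

Meeting every minimum uses 5+15+5+5+0+15+15 = 60 m, leaving 310.
Rank by profit per m: SKU-145 270 > SKU-106 210 > SKU-152 200 > SKU-150 190 > SKU-127 140 > SKU-144 110 > SKU-114 40.
SKU-145 takes 55 more to reach its cap of 55 → 255 left.
SKU-106 takes 60 more to reach its cap of 75 → 195 left.
SKU-152: +50 to 55 (cap) → 145 left.
SKU-150: +10 to 25 (cap) → 135 left.
SKU-127 takes 25 more to reach its cap of 30 → 110 left.
SKU-144: +95 to 100 (cap) → 15 left.
SKU-114: +15 (room for 75) → 30. Pool exhausted.
Total = 200×55 + 210×75 + 140×30 + 110×100 + 270×55 + 190×25 + 40×30 = 62750.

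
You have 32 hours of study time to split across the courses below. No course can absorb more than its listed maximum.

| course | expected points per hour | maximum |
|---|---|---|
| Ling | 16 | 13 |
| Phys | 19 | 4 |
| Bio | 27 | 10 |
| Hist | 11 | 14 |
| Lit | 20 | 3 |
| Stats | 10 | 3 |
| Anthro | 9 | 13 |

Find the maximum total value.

636

Rank by expected points per hour: Bio 27 > Lit 20 > Phys 19 > Ling 16 > Hist 11 > Stats 10 > Anthro 9.
Bio takes 10 to reach its cap of 10 — 22 left.
Give Lit 3 to hit its cap of 3 — 19 left.
Phys: +4 to 4 (cap) — 15 left.
Give Ling 13 to hit its cap of 13 — 2 left.
Hist has room for 14 but only 2 remain, so it gets 2.
Total = 16×13 + 19×4 + 27×10 + 11×2 + 20×3 = 636.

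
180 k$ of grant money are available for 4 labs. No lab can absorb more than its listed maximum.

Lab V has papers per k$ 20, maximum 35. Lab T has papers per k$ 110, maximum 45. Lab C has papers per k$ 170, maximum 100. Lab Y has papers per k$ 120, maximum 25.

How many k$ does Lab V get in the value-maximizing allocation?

Rank by papers per k$: Lab C 170 > Lab Y 120 > Lab T 110 > Lab V 20.
Give Lab C 100 to hit its cap of 100 — 80 left.
Lab Y takes 25 to reach its cap of 25 — 55 left.
Lab T takes 45 to reach its cap of 45 — 10 left.
Lab V has room for 35 but only 10 remain, so it gets 10.

10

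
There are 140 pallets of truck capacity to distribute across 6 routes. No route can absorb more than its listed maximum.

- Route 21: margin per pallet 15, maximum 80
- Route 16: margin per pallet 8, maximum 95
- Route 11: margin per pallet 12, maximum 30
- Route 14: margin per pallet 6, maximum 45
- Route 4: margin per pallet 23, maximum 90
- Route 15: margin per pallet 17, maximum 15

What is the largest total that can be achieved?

2850

Order the routes by margin per pallet: Route 4 23 > Route 15 17 > Route 21 15 > Route 11 12 > Route 16 8 > Route 14 6.
Route 4 takes 90 to reach its cap of 90 ; 50 left.
Route 15: +15 to 15 (cap) ; 35 left.
Route 21 has room for 80 but only 35 remain, so it gets 35.
Total = 15×35 + 23×90 + 17×15 = 2850.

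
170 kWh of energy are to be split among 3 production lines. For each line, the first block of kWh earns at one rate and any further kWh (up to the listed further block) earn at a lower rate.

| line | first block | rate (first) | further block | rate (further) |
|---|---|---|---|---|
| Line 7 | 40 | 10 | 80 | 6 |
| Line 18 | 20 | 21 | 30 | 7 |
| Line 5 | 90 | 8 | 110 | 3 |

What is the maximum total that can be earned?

1680

Order all 6 blocks by rate: Line 18/first 21 > Line 7/first 10 > Line 5/first 8 > Line 18/second 7 > Line 7/second 6 > Line 5/second 3.
Fill Line 18 first block (20 at 21) ; 150 left.
Line 7/first (10): +40 ; 110 left.
Line 5/first (8): +90 ; 20 left.
20 remain; put them into Line 18 second at 7.
Total = 21×20 + 10×40 + 8×90 + 7×20 = 1680.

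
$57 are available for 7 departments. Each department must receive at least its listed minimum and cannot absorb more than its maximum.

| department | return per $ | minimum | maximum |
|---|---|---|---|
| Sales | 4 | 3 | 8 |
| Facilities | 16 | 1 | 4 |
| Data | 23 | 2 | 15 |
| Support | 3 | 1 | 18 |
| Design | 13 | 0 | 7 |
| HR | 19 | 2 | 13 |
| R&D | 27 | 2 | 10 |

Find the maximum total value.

1048

Meeting every minimum uses 3+1+2+1+0+2+2 = 11 $, leaving 46.
Rank by return per $: R&D 27 > Data 23 > HR 19 > Facilities 16 > Design 13 > Sales 4 > Support 3.
Give R&D 8 more to hit its cap of 10 ; 38 left.
Give Data 13 more to hit its cap of 15 ; 25 left.
Give HR 11 more to hit its cap of 13 ; 14 left.
Give Facilities 3 more to hit its cap of 4 ; 11 left.
Design takes 7 more to reach its cap of 7 ; 4 left.
Sales has room for 5 more but only 4 remain, so it gets 7.
Total = 4×7 + 16×4 + 23×15 + 3×1 + 13×7 + 19×13 + 27×10 = 1048.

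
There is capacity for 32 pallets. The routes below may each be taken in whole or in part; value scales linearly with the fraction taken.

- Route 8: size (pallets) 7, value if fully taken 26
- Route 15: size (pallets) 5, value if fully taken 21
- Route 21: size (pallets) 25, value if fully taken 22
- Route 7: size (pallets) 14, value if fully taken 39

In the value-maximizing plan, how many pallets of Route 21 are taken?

6

Rank by value-to-size ratio: Route 15 21/5≈4.2, Route 8 26/7≈3.71, Route 7 39/14≈2.79, Route 21 22/25≈0.88.
All 5 pallets of Route 15 fit (value 21) → 27 remain.
All 7 pallets of Route 8 fit (value 26) → 20 remain.
Take all of Route 7 (14 pallets, value 39) → 6 pallets left.
6 pallets left: a 6/25 share of Route 21 gives 22×6/25 = 5.28.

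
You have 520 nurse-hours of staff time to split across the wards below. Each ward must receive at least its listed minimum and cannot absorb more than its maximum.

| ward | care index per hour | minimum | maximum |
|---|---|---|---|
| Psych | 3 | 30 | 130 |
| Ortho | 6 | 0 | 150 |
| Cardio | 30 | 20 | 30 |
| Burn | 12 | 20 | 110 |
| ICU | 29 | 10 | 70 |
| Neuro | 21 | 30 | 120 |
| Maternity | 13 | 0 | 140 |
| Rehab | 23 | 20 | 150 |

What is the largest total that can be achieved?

10530

Meeting every minimum uses 30+0+20+20+10+30+0+20 = 130 nurse-hours, leaving 390.
Rank by care index per hour: Cardio 30 > ICU 29 > Rehab 23 > Neuro 21 > Maternity 13 > Burn 12 > Ortho 6 > Psych 3.
Cardio takes 10 more to reach its cap of 30 ; 380 left.
Give ICU 60 more to hit its cap of 70 ; 320 left.
Rehab: +130 to 150 (cap) ; 190 left.
Give Neuro 90 more to hit its cap of 120 ; 100 left.
Maternity: +100 (room for 140) → 100. Pool exhausted.
Total = 3×30 + 30×30 + 12×20 + 29×70 + 21×120 + 13×100 + 23×150 = 10530.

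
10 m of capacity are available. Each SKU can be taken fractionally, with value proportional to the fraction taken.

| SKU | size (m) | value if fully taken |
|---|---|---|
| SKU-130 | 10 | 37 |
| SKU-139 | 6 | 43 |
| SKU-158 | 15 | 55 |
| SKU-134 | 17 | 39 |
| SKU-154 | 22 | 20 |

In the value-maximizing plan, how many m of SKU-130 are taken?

4

Best value per unit of size first: SKU-139 43/6≈7.17, SKU-130 37/10≈3.7, SKU-158 55/15≈3.67, SKU-134 39/17≈2.29, SKU-154 20/22≈0.909.
SKU-139: take in full, 6 m for value 43 ; 4 left.
Only 4 m remain; take 4/10 of SKU-130 for value 37×4/10 = 14.8.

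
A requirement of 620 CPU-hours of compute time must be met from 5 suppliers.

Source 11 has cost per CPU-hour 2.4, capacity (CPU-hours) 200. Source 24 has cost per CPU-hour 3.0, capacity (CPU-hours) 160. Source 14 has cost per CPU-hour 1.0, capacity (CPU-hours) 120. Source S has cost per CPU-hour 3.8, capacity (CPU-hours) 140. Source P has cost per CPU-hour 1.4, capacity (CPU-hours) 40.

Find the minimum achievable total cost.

Fill from the cheapest supplier first.
Source 14 at 1.0: take all 120 CPU-hours — 500 still needed.
Take 40 from Source P at 1.4 — need 460 more.
Source 11 at 2.4: take all 200 CPU-hours — 260 still needed.
Source 24 at 3.0: take all 160 CPU-hours — 100 still needed.
Source S (3.8): take the remaining 100 — done.
Cost = 120×1.0 + 40×1.4 + 200×2.4 + 160×3.0 + 100×3.8 = 1516.

1516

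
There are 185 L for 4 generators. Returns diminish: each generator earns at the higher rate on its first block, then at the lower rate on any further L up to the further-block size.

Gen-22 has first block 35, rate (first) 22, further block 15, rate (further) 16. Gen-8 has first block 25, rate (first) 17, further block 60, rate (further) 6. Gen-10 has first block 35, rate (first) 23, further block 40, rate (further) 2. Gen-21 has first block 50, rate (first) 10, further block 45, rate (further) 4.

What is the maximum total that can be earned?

2890

Order all 8 blocks by rate: Gen-10/first 23 > Gen-22/first 22 > Gen-8/first 17 > Gen-22/second 16 > Gen-21/first 10 > Gen-8/second 6 > Gen-21/second 4 > Gen-10/second 2.
Gen-10 first at 23: fill all 35 ; 150 left.
Fill Gen-22 first block (35 at 22) ; 115 left.
Gen-8 first at 17: fill all 25 ; 90 left.
Gen-22/second (16): +15 ; 75 left.
Gen-21 first at 10: fill all 50 ; 25 left.
Gen-8 second at 6: only 25 left, fill 25.
Total = 23×35 + 22×35 + 17×25 + 16×15 + 10×50 + 6×25 = 2890.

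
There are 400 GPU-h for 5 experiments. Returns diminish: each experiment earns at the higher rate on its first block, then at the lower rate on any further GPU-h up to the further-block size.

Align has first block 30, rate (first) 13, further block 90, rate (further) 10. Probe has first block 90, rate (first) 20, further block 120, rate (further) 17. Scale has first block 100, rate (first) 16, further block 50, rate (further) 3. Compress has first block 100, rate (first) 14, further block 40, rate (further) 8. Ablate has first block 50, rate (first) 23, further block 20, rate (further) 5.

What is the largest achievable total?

Order all 10 blocks by rate: Ablate/tier1 23 > Probe/tier1 20 > Probe/tier2 17 > Scale/tier1 16 > Compress/tier1 14 > Align/tier1 13 > Align/tier2 10 > Compress/tier2 8 > Ablate/tier2 5 > Scale/tier2 3.
Fill Ablate tier1 block (50 at 23) ; 350 left.
Fill Probe tier1 block (90 at 20) ; 260 left.
Fill Probe tier2 block (120 at 17) ; 140 left.
Fill Scale tier1 block (100 at 16) ; 40 left.
Compress tier1 at 14: only 40 left, fill 40.
Total = 23×50 + 20×90 + 17×120 + 16×100 + 14×40 = 7150.

7150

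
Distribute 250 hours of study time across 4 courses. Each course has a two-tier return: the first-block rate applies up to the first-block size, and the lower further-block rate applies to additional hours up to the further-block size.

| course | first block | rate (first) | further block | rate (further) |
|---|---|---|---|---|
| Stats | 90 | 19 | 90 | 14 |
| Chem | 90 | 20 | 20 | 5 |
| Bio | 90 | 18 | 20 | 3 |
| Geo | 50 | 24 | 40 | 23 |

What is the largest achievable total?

Rank every tier by rate: Geo/T1 24 > Geo/T2 23 > Chem/T1 20 > Stats/T1 19 > Bio/T1 18 > Stats/T2 14 > Chem/T2 5 > Bio/T2 3.
Fill Geo T1 block (50 at 24) → 200 left.
Geo T2 at 23: fill all 40 → 160 left.
Chem T1 at 20: fill all 90 → 70 left.
Stats/T1: +70 of 90 at 19; pool empty.
Total = 24×50 + 23×40 + 20×90 + 19×70 = 5250.

5250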